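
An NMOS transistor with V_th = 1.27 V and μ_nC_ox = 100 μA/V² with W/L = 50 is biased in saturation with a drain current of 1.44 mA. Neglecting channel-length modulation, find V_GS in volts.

V_GS = 2.03 V

k_n = μ_nC_ox · (W/L) = 5 mA/V².
In saturation I_D = ½ k_n (V_GS − V_th)², so V_GS − V_th = √(2 I_D / k_n) = √(2 × 1.44 / 5) = 0.759 V.
V_GS = 1.27 + 0.759 = 2.03 V.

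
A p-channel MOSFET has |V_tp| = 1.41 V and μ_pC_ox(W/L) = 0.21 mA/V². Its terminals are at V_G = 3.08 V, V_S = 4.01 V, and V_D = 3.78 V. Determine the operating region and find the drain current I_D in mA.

Cutoff; I_D = 0 mA

V_SG = V_S − V_G = 4.01 − 3.08 = 0.93 V; V_SD = V_S − V_D = 4.01 − 3.78 = 0.23 V.
V_SG = 0.93 V < |V_tp| = 1.41 V, so the transistor is in cutoff.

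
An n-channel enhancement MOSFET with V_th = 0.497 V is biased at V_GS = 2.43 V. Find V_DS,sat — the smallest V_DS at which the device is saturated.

V_DS,sat = 1.93 V

The boundary between triode and saturation is V_DS = V_GS − V_th = V_ov.
V_ov = 2.43 − 0.497 = 1.93 V.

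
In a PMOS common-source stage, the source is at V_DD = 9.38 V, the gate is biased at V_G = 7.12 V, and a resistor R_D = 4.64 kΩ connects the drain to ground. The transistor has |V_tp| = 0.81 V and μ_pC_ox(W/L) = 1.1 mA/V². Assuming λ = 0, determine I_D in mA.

V_SG = V_DD − V_G = 9.38 − 7.12 = 2.26 V, so V_ov = 2.26 − 0.81 = 1.45 V.
Assume saturation: I_D = ½ k_p V_ov² = 0.5 × 1.1 × 1.45² = 1.16 mA, giving V_SD = V_DD − I_D R_D = 9.38 − 1.16 × 4.64 = 4.01 V.
V_SD = 4.01 V ≥ V_ov = 1.45 V, confirming saturation.

I_D = 1.16 mA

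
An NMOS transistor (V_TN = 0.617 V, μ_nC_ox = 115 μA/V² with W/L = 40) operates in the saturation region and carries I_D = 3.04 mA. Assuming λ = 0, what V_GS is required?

k_n = μ_nC_ox · (W/L) = 4.6 mA/V².
In saturation I_D = ½ k_n (V_GS − V_TN)², so V_GS − V_TN = √(2 I_D / k_n) = √(2 × 3.04 / 4.6) = 1.15 V.
V_GS = 0.617 + 1.15 = 1.77 V.

V_GS = 1.77 V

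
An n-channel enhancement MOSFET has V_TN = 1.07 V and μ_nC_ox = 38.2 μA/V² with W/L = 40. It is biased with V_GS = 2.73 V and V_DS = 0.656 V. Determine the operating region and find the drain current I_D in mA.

Triode; I_D = 1.34 mA

k_n = μ_nC_ox · (W/L) = 1.528 mA/V².
V_ov = V_GS − V_TN = 2.73 − 1.07 = 1.66 V.
Since V_DS = 0.656 V < V_ov = 1.66 V, the device is in the triode region.
I_D = k_n [V_ov · V_DS − ½ V_DS²] = 1.528 × [1.66 × 0.656 − 0.5 × 0.656²] = 1.34 mA.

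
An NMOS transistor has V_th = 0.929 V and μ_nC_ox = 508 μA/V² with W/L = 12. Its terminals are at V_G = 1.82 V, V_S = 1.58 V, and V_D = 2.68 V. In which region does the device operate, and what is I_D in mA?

Cutoff; I_D = 0 mA

V_GS = V_G − V_S = 1.82 − 1.58 = 0.24 V; V_DS = V_D − V_S = 2.68 − 1.58 = 1.1 V.
V_GS = 0.24 V < V_th = 0.929 V, so the transistor is in cutoff.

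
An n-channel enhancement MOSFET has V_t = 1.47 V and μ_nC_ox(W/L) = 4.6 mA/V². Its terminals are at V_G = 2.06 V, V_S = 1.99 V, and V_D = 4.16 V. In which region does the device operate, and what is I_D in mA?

Cutoff; I_D = 0 mA

V_GS = V_G − V_S = 2.06 − 1.99 = 0.07 V; V_DS = V_D − V_S = 4.16 − 1.99 = 2.17 V.
V_GS = 0.07 V < V_t = 1.47 V, so the transistor is in cutoff.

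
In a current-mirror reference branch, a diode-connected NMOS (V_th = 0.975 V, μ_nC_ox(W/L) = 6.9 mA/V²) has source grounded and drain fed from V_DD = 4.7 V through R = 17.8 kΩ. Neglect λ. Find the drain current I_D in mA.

With gate tied to drain, V_GS = V_DS ≥ V_GS − V_th, so the device is in saturation.
KCL at the drain: ½ k_n (V_GS − V_th)² = (V_DD − V_GS)/R.
Let x = V_GS − 0.975. Then 61.4 x² + x − 3.725 = 0, giving x = 0.238 V (positive root), so V_GS = 1.21 V.
I_D = (V_DD − V_GS)/R = (4.7 − 1.21) / 17.8 = 0.196 mA.

I_D = 0.196 mA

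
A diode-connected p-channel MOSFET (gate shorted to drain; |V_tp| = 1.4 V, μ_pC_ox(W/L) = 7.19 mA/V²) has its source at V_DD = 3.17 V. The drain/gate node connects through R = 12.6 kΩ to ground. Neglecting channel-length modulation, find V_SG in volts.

With gate tied to drain, V_SG = V_SD ≥ V_SG − |V_tp|, so the device is in saturation.
KCL at the drain: ½ k_p (V_SG − |V_tp|)² = (V_DD − V_SG)/R.
Let x = V_SG − 1.4. Then 45.3 x² + x − 1.77 = 0, giving x = 0.187 V (positive root), so V_SG = 1.59 V.
I_D = (V_DD − V_SG)/R = (3.17 − 1.59) / 12.6 = 0.126 mA.

V_SG = 1.59 V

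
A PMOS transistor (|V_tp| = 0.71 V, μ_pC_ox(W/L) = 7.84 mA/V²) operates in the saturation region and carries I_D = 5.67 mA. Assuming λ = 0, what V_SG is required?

V_SG = 1.91 V

In saturation I_D = ½ k_p (V_SG − |V_tp|)², so V_SG − |V_tp| = √(2 I_D / k_p) = √(2 × 5.67 / 7.84) = 1.2 V.
V_SG = 0.71 + 1.2 = 1.91 V.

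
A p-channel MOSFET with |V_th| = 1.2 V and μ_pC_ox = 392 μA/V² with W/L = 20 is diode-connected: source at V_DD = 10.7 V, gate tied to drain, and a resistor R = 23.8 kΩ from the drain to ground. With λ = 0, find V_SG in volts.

V_SG = 1.51 V

With gate tied to drain, V_SG = V_SD ≥ V_SG − |V_th|, so the device is in saturation.
k_p = μ_pC_ox · (W/L) = 7.84 mA/V².
KCL at the drain: ½ k_p (V_SG − |V_th|)² = (V_DD − V_SG)/R.
Let x = V_SG − 1.2. Then 93.3 x² + x − 9.5 = 0, giving x = 0.314 V (positive root), so V_SG = 1.51 V.
I_D = (V_DD − V_SG)/R = (10.7 − 1.51) / 23.8 = 0.386 mA.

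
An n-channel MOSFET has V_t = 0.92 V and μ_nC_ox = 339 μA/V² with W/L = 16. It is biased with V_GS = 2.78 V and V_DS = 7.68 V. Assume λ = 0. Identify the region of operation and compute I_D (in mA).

Saturation; I_D = 9.38 mA

k_n = μ_nC_ox · (W/L) = 5.424 mA/V².
V_ov = V_GS − V_t = 2.78 − 0.92 = 1.86 V.
Since V_DS = 7.68 V ≥ V_ov = 1.86 V, the device is in saturation.
I_D = ½ k_n V_ov² = 0.5 × 5.424 × 1.86² = 9.38 mA.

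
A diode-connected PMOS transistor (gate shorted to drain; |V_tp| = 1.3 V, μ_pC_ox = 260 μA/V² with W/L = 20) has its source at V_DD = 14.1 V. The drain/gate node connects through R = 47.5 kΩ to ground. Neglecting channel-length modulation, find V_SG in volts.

V_SG = 1.62 V

With gate tied to drain, V_SG = V_SD ≥ V_SG − |V_tp|, so the device is in saturation.
k_p = μ_pC_ox · (W/L) = 5.2 mA/V².
KCL at the drain: ½ k_p (V_SG − |V_tp|)² = (V_DD − V_SG)/R.
Let x = V_SG − 1.3. Then 124 x² + x − 12.8 = 0, giving x = 0.318 V (positive root), so V_SG = 1.62 V.
I_D = (V_DD − V_SG)/R = (14.1 − 1.62) / 47.5 = 0.263 mA.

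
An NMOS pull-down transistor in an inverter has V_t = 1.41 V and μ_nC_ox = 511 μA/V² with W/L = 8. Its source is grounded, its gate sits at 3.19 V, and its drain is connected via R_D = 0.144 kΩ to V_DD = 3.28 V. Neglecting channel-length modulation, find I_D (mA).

I_D = 6.48 mA

V_GS = V_G = 3.19 V, so V_ov = 3.19 − 1.41 = 1.78 V.
k_n = μ_nC_ox · (W/L) = 4.088 mA/V².
Assume saturation: I_D = ½ k_n V_ov² = 0.5 × 4.088 × 1.78² = 6.48 mA, giving V_DS = V_DD − I_D R_D = 3.28 − 6.48 × 0.144 = 2.35 V.
V_DS = 2.35 V ≥ V_ov = 1.78 V, confirming saturation.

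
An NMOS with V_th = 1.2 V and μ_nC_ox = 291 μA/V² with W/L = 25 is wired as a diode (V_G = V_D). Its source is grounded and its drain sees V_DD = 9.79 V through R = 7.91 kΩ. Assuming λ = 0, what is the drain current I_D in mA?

I_D = 1.02 mA

With gate tied to drain, V_GS = V_DS ≥ V_GS − V_th, so the device is in saturation.
k_n = μ_nC_ox · (W/L) = 7.275 mA/V².
KCL at the drain: ½ k_n (V_GS − V_th)² = (V_DD − V_GS)/R.
Let x = V_GS − 1.2. Then 28.8 x² + x − 8.59 = 0, giving x = 0.529 V (positive root), so V_GS = 1.73 V.
I_D = (V_DD − V_GS)/R = (9.79 − 1.73) / 7.91 = 1.02 mA.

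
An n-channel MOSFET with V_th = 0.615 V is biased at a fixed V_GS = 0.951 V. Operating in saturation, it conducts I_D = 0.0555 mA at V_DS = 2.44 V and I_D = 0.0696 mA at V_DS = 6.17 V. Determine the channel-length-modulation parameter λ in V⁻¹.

With V_GS fixed, I_D ∝ (1 + λ V_DS) in saturation, so I_D2/I_D1 = (1 + λ V_DS2)/(1 + λ V_DS1).
0.0696/0.0555 = 1.254 = (1 + 6.17 λ)/(1 + 2.44 λ).
Solving: λ (I_D1 V_DS2 − I_D2 V_DS1) = I_D2 − I_D1, so λ = (0.0696 − 0.0555) / (0.0555 × 6.17 − 0.0696 × 2.44) = 0.0141 / 0.173 = 0.0817 V⁻¹.

λ = 0.0817 V⁻¹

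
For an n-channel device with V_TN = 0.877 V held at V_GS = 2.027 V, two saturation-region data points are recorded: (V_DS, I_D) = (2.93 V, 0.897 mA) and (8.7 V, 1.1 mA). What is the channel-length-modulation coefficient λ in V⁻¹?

With V_GS fixed, I_D ∝ (1 + λ V_DS) in saturation, so I_D2/I_D1 = (1 + λ V_DS2)/(1 + λ V_DS1).
1.1/0.897 = 1.226 = (1 + 8.7 λ)/(1 + 2.93 λ).
Solving: λ (I_D1 V_DS2 − I_D2 V_DS1) = I_D2 − I_D1, so λ = (1.1 − 0.897) / (0.897 × 8.7 − 1.1 × 2.93) = 0.203 / 4.58 = 0.0443 V⁻¹.

λ = 0.0443 V⁻¹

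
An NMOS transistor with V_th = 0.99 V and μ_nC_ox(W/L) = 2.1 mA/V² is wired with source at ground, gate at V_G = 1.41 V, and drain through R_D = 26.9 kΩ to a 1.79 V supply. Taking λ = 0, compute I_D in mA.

V_GS = V_G = 1.41 V, so V_ov = 1.41 − 0.99 = 0.42 V.
Assume saturation: I_D = ½ k_n V_ov² = 0.5 × 2.1 × 0.42² = 0.185 mA, giving V_DS = V_DD − I_D R_D = 1.79 − 0.185 × 26.9 = -3.19 V.
But -3.19 V < V_ov = 0.42 V, so the device is actually in triode.
In triode I_D = k_n[V_ov V_DS − ½ V_DS²] and I_D = (V_DD − V_DS)/R_D. Equating: 28.2 V_DS² − 24.73 V_DS + 1.79 = 0, giving V_DS = 0.0796 V (the root below V_ov).
I_D = (1.79 − 0.0796) / 26.9 = 0.0636 mA.

I_D = 0.0636 mA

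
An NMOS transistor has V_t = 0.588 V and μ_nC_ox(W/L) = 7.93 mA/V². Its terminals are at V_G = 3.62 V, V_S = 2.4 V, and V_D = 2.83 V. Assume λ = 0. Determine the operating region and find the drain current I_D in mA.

V_GS = V_G − V_S = 3.62 − 2.4 = 1.22 V; V_DS = V_D − V_S = 2.83 − 2.4 = 0.43 V.
V_ov = V_GS − V_t = 1.22 − 0.588 = 0.632 V.
Since V_DS = 0.43 V < V_ov = 0.632 V, the device is in the triode region.
I_D = k_n [V_ov · V_DS − ½ V_DS²] = 7.93 × [0.632 × 0.43 − 0.5 × 0.43²] = 1.42 mA.

Triode; I_D = 1.42 mA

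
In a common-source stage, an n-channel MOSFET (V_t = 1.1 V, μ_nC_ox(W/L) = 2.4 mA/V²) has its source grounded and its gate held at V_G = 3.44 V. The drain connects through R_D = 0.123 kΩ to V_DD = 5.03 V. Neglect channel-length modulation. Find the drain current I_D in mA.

I_D = 6.57 mA

V_GS = V_G = 3.44 V, so V_ov = 3.44 − 1.1 = 2.34 V.
Assume saturation: I_D = ½ k_n V_ov² = 0.5 × 2.4 × 2.34² = 6.57 mA, giving V_DS = V_DD − I_D R_D = 5.03 − 6.57 × 0.123 = 4.22 V.
V_DS = 4.22 V ≥ V_ov = 2.34 V, confirming saturation.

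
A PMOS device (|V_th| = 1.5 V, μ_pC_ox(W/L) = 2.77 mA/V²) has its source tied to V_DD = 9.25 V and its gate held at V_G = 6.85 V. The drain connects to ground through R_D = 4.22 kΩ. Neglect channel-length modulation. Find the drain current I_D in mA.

V_SG = V_DD − V_G = 9.25 − 6.85 = 2.4 V, so V_ov = 2.4 − 1.5 = 0.9 V.
Assume saturation: I_D = ½ k_p V_ov² = 0.5 × 2.77 × 0.9² = 1.12 mA, giving V_SD = V_DD − I_D R_D = 9.25 − 1.12 × 4.22 = 4.52 V.
V_SD = 4.52 V ≥ V_ov = 0.9 V, confirming saturation.

I_D = 1.12 mA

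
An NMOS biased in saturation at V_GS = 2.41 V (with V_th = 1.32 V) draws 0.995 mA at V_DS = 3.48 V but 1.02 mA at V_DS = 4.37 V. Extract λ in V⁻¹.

λ = 0.0313 V⁻¹

With V_GS fixed, I_D ∝ (1 + λ V_DS) in saturation, so I_D2/I_D1 = (1 + λ V_DS2)/(1 + λ V_DS1).
1.02/0.995 = 1.025 = (1 + 4.37 λ)/(1 + 3.48 λ).
Solving: λ (I_D1 V_DS2 − I_D2 V_DS1) = I_D2 − I_D1, so λ = (1.02 − 0.995) / (0.995 × 4.37 − 1.02 × 3.48) = 0.025 / 0.799 = 0.0313 V⁻¹.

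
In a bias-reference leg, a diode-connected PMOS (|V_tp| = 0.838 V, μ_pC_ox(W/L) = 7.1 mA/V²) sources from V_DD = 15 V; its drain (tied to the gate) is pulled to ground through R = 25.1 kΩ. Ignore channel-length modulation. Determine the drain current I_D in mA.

I_D = 0.549 mA

With gate tied to drain, V_SG = V_SD ≥ V_SG − |V_tp|, so the device is in saturation.
KCL at the drain: ½ k_p (V_SG − |V_tp|)² = (V_DD − V_SG)/R.
Let x = V_SG − 0.838. Then 89.1 x² + x − 14.16 = 0, giving x = 0.393 V (positive root), so V_SG = 1.23 V.
I_D = (V_DD − V_SG)/R = (15 − 1.23) / 25.1 = 0.549 mA.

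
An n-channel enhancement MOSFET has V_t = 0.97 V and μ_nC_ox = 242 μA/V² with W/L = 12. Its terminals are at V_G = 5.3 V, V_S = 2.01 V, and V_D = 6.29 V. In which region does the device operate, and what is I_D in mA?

V_GS = V_G − V_S = 5.3 − 2.01 = 3.29 V; V_DS = V_D − V_S = 6.29 − 2.01 = 4.28 V.
k_n = μ_nC_ox · (W/L) = 2.904 mA/V².
V_ov = V_GS − V_t = 3.29 − 0.97 = 2.32 V.
Since V_DS = 4.28 V ≥ V_ov = 2.32 V, the device is in saturation.
I_D = ½ k_n V_ov² = 0.5 × 2.904 × 2.32² = 7.82 mA.

Saturation; I_D = 7.82 mA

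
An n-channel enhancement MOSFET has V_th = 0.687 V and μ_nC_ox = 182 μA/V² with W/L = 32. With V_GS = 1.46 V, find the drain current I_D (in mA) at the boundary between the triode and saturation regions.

I_D = 1.74 mA

At the boundary V_DS = V_ov = V_GS − V_th = 1.46 − 0.687 = 0.773 V.
k_n = μ_nC_ox · (W/L) = 5.824 mA/V².
I_D = ½ k_n V_ov² = 0.5 × 5.824 × 0.773² = 1.74 mA.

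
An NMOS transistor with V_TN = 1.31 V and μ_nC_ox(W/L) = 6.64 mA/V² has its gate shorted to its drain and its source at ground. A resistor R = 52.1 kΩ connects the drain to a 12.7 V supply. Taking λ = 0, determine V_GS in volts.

With gate tied to drain, V_GS = V_DS ≥ V_GS − V_TN, so the device is in saturation.
KCL at the drain: ½ k_n (V_GS − V_TN)² = (V_DD − V_GS)/R.
Let x = V_GS − 1.31. Then 173 x² + x − 11.39 = 0, giving x = 0.254 V (positive root), so V_GS = 1.56 V.
I_D = (V_DD − V_GS)/R = (12.7 − 1.56) / 52.1 = 0.214 mA.

V_GS = 1.56 V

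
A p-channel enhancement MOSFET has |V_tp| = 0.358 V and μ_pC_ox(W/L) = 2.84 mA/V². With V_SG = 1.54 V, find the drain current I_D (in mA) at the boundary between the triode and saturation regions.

I_D = 1.98 mA

At the boundary V_SD = V_ov = V_SG − |V_tp| = 1.54 − 0.358 = 1.18 V.
I_D = ½ k_p V_ov² = 0.5 × 2.84 × 1.18² = 1.98 mA.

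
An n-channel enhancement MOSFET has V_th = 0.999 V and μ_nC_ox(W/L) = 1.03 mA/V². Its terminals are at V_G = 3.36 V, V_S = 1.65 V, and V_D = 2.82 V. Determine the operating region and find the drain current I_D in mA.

Saturation; I_D = 0.260 mA

V_GS = V_G − V_S = 3.36 − 1.65 = 1.71 V; V_DS = V_D − V_S = 2.82 − 1.65 = 1.17 V.
V_ov = V_GS − V_th = 1.71 − 0.999 = 0.711 V.
Since V_DS = 1.17 V ≥ V_ov = 0.711 V, the device is in saturation.
I_D = ½ k_n V_ov² = 0.5 × 1.03 × 0.711² = 0.26 mA.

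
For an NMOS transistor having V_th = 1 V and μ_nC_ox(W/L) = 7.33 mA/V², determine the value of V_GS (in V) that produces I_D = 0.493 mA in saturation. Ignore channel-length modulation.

V_GS = 1.37 V

In saturation I_D = ½ k_n (V_GS − V_th)², so V_GS − V_th = √(2 I_D / k_n) = √(2 × 0.493 / 7.33) = 0.367 V.
V_GS = 1 + 0.367 = 1.37 V.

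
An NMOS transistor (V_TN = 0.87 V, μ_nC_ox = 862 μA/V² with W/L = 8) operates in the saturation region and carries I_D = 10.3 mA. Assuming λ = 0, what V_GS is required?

V_GS = 2.60 V

k_n = μ_nC_ox · (W/L) = 6.896 mA/V².
In saturation I_D = ½ k_n (V_GS − V_TN)², so V_GS − V_TN = √(2 I_D / k_n) = √(2 × 10.3 / 6.896) = 1.73 V.
V_GS = 0.87 + 1.73 = 2.6 V.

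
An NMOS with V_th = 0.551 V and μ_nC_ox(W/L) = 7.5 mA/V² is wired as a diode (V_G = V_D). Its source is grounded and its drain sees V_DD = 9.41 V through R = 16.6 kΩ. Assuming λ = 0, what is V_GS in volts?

With gate tied to drain, V_GS = V_DS ≥ V_GS − V_th, so the device is in saturation.
KCL at the drain: ½ k_n (V_GS − V_th)² = (V_DD − V_GS)/R.
Let x = V_GS − 0.551. Then 62.3 x² + x − 8.859 = 0, giving x = 0.369 V (positive root), so V_GS = 0.92 V.
I_D = (V_DD − V_GS)/R = (9.41 − 0.92) / 16.6 = 0.511 mA.

V_GS = 0.920 V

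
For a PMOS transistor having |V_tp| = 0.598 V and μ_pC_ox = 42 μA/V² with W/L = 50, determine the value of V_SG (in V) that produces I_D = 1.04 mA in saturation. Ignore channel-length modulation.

k_p = μ_pC_ox · (W/L) = 2.1 mA/V².
In saturation I_D = ½ k_p (V_SG − |V_tp|)², so V_SG − |V_tp| = √(2 I_D / k_p) = √(2 × 1.04 / 2.1) = 0.995 V.
V_SG = 0.598 + 0.995 = 1.59 V.

V_SG = 1.59 V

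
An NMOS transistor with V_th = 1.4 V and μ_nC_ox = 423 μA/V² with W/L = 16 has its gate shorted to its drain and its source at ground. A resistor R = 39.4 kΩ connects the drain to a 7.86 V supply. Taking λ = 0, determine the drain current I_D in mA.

I_D = 0.158 mA

With gate tied to drain, V_GS = V_DS ≥ V_GS − V_th, so the device is in saturation.
k_n = μ_nC_ox · (W/L) = 6.768 mA/V².
KCL at the drain: ½ k_n (V_GS − V_th)² = (V_DD − V_GS)/R.
Let x = V_GS − 1.4. Then 133 x² + x − 6.46 = 0, giving x = 0.216 V (positive root), so V_GS = 1.62 V.
I_D = (V_DD − V_GS)/R = (7.86 − 1.62) / 39.4 = 0.158 mA.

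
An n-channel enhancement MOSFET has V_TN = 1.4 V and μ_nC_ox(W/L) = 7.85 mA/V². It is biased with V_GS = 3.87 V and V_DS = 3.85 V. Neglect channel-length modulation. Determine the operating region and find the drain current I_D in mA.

V_ov = V_GS − V_TN = 3.87 − 1.4 = 2.47 V.
Since V_DS = 3.85 V ≥ V_ov = 2.47 V, the device is in saturation.
I_D = ½ k_n V_ov² = 0.5 × 7.85 × 2.47² = 23.9 mA.

Saturation; I_D = 23.9 mA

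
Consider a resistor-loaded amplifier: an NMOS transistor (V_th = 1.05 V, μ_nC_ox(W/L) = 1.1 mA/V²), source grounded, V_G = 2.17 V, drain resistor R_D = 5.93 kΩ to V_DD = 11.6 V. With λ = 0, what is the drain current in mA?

V_GS = V_G = 2.17 V, so V_ov = 2.17 − 1.05 = 1.12 V.
Assume saturation: I_D = ½ k_n V_ov² = 0.5 × 1.1 × 1.12² = 0.69 mA, giving V_DS = V_DD − I_D R_D = 11.6 − 0.69 × 5.93 = 7.51 V.
V_DS = 7.51 V ≥ V_ov = 1.12 V, confirming saturation.

I_D = 0.690 mA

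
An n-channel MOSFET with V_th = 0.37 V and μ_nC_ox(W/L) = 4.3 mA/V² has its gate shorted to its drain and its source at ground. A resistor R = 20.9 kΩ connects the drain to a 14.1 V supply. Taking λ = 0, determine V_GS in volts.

With gate tied to drain, V_GS = V_DS ≥ V_GS − V_th, so the device is in saturation.
KCL at the drain: ½ k_n (V_GS − V_th)² = (V_DD − V_GS)/R.
Let x = V_GS − 0.37. Then 44.9 x² + x − 13.73 = 0, giving x = 0.542 V (positive root), so V_GS = 0.912 V.
I_D = (V_DD − V_GS)/R = (14.1 − 0.912) / 20.9 = 0.631 mA.

V_GS = 0.912 V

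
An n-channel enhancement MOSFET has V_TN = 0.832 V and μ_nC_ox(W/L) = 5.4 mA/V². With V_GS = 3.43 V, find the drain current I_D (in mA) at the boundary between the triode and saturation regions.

At the boundary V_DS = V_ov = V_GS − V_TN = 3.43 − 0.832 = 2.6 V.
I_D = ½ k_n V_ov² = 0.5 × 5.4 × 2.6² = 18.2 mA.

I_D = 18.2 mA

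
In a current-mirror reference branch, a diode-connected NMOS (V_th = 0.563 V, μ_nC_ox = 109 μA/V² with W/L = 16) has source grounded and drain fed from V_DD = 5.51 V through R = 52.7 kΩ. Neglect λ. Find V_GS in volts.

With gate tied to drain, V_GS = V_DS ≥ V_GS − V_th, so the device is in saturation.
k_n = μ_nC_ox · (W/L) = 1.744 mA/V².
KCL at the drain: ½ k_n (V_GS − V_th)² = (V_DD − V_GS)/R.
Let x = V_GS − 0.563. Then 46 x² + x − 4.947 = 0, giving x = 0.317 V (positive root), so V_GS = 0.88 V.
I_D = (V_DD − V_GS)/R = (5.51 − 0.88) / 52.7 = 0.0878 mA.

V_GS = 0.880 V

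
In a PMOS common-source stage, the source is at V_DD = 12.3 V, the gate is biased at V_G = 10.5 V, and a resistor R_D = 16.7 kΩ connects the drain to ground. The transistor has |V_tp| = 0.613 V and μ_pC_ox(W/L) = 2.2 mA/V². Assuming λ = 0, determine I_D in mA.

I_D = 0.718 mA

V_SG = V_DD − V_G = 12.3 − 10.5 = 1.8 V, so V_ov = 1.8 − 0.613 = 1.19 V.
Assume saturation: I_D = ½ k_p V_ov² = 0.5 × 2.2 × 1.19² = 1.55 mA, giving V_SD = V_DD − I_D R_D = 12.3 − 1.55 × 16.7 = -13.6 V.
But -13.6 V < V_ov = 1.19 V, so the device is actually in triode.
In triode I_D = k_p[V_ov V_SD − ½ V_SD²] and I_D = (V_DD − V_SD)/R_D. Equating: 18.4 V_SD² − 44.61 V_SD + 12.3 = 0, giving V_SD = 0.317 V (the root below V_ov).
I_D = (12.3 − 0.317) / 16.7 = 0.718 mA.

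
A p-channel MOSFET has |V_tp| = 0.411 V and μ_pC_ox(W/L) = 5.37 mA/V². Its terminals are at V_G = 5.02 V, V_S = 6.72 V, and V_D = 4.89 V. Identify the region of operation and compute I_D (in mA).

V_SG = V_S − V_G = 6.72 − 5.02 = 1.7 V; V_SD = V_S − V_D = 6.72 − 4.89 = 1.83 V.
V_ov = V_SG − |V_tp| = 1.7 − 0.411 = 1.29 V.
Since V_SD = 1.83 V ≥ V_ov = 1.29 V, the device is in saturation.
I_D = ½ k_p V_ov² = 0.5 × 5.37 × 1.29² = 4.46 mA.

Saturation; I_D = 4.46 mA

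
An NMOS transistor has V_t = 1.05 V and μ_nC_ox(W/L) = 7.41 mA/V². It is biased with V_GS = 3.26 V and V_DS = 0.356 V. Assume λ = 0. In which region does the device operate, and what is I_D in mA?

V_ov = V_GS − V_t = 3.26 − 1.05 = 2.21 V.
Since V_DS = 0.356 V < V_ov = 2.21 V, the device is in the triode region.
I_D = k_n [V_ov · V_DS − ½ V_DS²] = 7.41 × [2.21 × 0.356 − 0.5 × 0.356²] = 5.36 mA.

Triode; I_D = 5.36 mA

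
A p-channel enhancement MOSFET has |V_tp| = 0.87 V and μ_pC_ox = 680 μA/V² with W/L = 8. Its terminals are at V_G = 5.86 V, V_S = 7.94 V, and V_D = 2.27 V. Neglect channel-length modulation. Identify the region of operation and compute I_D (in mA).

Saturation; I_D = 3.98 mA

V_SG = V_S − V_G = 7.94 − 5.86 = 2.08 V; V_SD = V_S − V_D = 7.94 − 2.27 = 5.67 V.
k_p = μ_pC_ox · (W/L) = 5.44 mA/V².
V_ov = V_SG − |V_tp| = 2.08 − 0.87 = 1.21 V.
Since V_SD = 5.67 V ≥ V_ov = 1.21 V, the device is in saturation.
I_D = ½ k_p V_ov² = 0.5 × 5.44 × 1.21² = 3.98 mA.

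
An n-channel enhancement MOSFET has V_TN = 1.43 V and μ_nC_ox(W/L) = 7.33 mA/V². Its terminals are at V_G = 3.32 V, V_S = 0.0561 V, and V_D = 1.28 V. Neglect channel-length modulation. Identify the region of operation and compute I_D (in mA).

V_GS = V_G − V_S = 3.32 − 0.0561 = 3.26 V; V_DS = V_D − V_S = 1.28 − 0.0561 = 1.22 V.
V_ov = V_GS − V_TN = 3.26 − 1.43 = 1.83 V.
Since V_DS = 1.22 V < V_ov = 1.83 V, the device is in the triode region.
I_D = k_n [V_ov · V_DS − ½ V_DS²] = 7.33 × [1.83 × 1.22 − 0.5 × 1.22²] = 11 mA.

Triode; I_D = 11.0 mA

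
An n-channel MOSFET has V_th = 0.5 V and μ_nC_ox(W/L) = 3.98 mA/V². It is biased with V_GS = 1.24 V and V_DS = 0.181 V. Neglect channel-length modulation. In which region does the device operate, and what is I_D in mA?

V_ov = V_GS − V_th = 1.24 − 0.5 = 0.74 V.
Since V_DS = 0.181 V < V_ov = 0.74 V, the device is in the triode region.
I_D = k_n [V_ov · V_DS − ½ V_DS²] = 3.98 × [0.74 × 0.181 − 0.5 × 0.181²] = 0.468 mA.

Triode; I_D = 0.468 mA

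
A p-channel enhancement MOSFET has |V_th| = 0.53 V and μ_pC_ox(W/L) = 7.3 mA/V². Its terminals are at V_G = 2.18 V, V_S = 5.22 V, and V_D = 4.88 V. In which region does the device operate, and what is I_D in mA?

Triode; I_D = 5.81 mA

V_SG = V_S − V_G = 5.22 − 2.18 = 3.04 V; V_SD = V_S − V_D = 5.22 − 4.88 = 0.34 V.
V_ov = V_SG − |V_th| = 3.04 − 0.53 = 2.51 V.
Since V_SD = 0.34 V < V_ov = 2.51 V, the device is in the triode region.
I_D = k_p [V_ov · V_SD − ½ V_SD²] = 7.3 × [2.51 × 0.34 − 0.5 × 0.34²] = 5.81 mA.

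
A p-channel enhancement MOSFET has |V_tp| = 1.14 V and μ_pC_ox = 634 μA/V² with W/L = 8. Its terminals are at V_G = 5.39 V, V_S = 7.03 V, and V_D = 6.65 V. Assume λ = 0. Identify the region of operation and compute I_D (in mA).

Triode; I_D = 0.597 mA

V_SG = V_S − V_G = 7.03 − 5.39 = 1.64 V; V_SD = V_S − V_D = 7.03 − 6.65 = 0.38 V.
k_p = μ_pC_ox · (W/L) = 5.072 mA/V².
V_ov = V_SG − |V_tp| = 1.64 − 1.14 = 0.5 V.
Since V_SD = 0.38 V < V_ov = 0.5 V, the device is in the triode region.
I_D = k_p [V_ov · V_SD − ½ V_SD²] = 5.072 × [0.5 × 0.38 − 0.5 × 0.38²] = 0.597 mA.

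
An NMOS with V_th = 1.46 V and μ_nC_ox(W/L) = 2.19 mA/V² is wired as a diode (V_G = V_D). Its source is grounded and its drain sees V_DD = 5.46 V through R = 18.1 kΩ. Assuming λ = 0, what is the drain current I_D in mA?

I_D = 0.198 mA

With gate tied to drain, V_GS = V_DS ≥ V_GS − V_th, so the device is in saturation.
KCL at the drain: ½ k_n (V_GS − V_th)² = (V_DD − V_GS)/R.
Let x = V_GS − 1.46. Then 19.8 x² + x − 4 = 0, giving x = 0.425 V (positive root), so V_GS = 1.88 V.
I_D = (V_DD − V_GS)/R = (5.46 − 1.88) / 18.1 = 0.198 mA.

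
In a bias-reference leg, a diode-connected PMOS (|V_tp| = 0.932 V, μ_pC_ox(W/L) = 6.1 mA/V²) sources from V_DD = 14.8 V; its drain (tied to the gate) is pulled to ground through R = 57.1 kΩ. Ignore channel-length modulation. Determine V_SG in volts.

V_SG = 1.21 V

With gate tied to drain, V_SG = V_SD ≥ V_SG − |V_tp|, so the device is in saturation.
KCL at the drain: ½ k_p (V_SG − |V_tp|)² = (V_DD − V_SG)/R.
Let x = V_SG − 0.932. Then 174 x² + x − 13.87 = 0, giving x = 0.279 V (positive root), so V_SG = 1.21 V.
I_D = (V_DD − V_SG)/R = (14.8 − 1.21) / 57.1 = 0.238 mA.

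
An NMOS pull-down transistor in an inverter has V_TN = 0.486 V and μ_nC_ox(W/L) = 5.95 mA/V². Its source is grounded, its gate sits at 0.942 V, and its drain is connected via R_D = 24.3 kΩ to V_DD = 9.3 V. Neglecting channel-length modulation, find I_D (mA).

V_GS = V_G = 0.942 V, so V_ov = 0.942 − 0.486 = 0.456 V.
Assume saturation: I_D = ½ k_n V_ov² = 0.5 × 5.95 × 0.456² = 0.619 mA, giving V_DS = V_DD − I_D R_D = 9.3 − 0.619 × 24.3 = -5.73 V.
But -5.73 V < V_ov = 0.456 V, so the device is actually in triode.
In triode I_D = k_n[V_ov V_DS − ½ V_DS²] and I_D = (V_DD − V_DS)/R_D. Equating: 72.3 V_DS² − 66.93 V_DS + 9.3 = 0, giving V_DS = 0.17 V (the root below V_ov).
I_D = (9.3 − 0.17) / 24.3 = 0.376 mA.

I_D = 0.376 mA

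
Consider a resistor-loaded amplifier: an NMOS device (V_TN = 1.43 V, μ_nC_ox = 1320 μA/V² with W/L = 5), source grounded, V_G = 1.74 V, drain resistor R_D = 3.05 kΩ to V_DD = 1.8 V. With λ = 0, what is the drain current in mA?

I_D = 0.317 mA

V_GS = V_G = 1.74 V, so V_ov = 1.74 − 1.43 = 0.31 V.
k_n = μ_nC_ox · (W/L) = 6.6 mA/V².
Assume saturation: I_D = ½ k_n V_ov² = 0.5 × 6.6 × 0.31² = 0.317 mA, giving V_DS = V_DD − I_D R_D = 1.8 − 0.317 × 3.05 = 0.833 V.
V_DS = 0.833 V ≥ V_ov = 0.31 V, confirming saturation.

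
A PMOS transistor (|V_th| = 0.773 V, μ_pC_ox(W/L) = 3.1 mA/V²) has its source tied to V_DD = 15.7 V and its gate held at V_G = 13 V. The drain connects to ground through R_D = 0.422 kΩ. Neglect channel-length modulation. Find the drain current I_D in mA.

V_SG = V_DD − V_G = 15.7 − 13 = 2.7 V, so V_ov = 2.7 − 0.773 = 1.93 V.
Assume saturation: I_D = ½ k_p V_ov² = 0.5 × 3.1 × 1.93² = 5.76 mA, giving V_SD = V_DD − I_D R_D = 15.7 − 5.76 × 0.422 = 13.3 V.
V_SD = 13.3 V ≥ V_ov = 1.93 V, confirming saturation.

I_D = 5.76 mA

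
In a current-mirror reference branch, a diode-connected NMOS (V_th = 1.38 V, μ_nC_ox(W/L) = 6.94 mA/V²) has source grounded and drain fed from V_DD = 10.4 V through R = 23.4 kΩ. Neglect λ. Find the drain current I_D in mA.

With gate tied to drain, V_GS = V_DS ≥ V_GS − V_th, so the device is in saturation.
KCL at the drain: ½ k_n (V_GS − V_th)² = (V_DD − V_GS)/R.
Let x = V_GS − 1.38. Then 81.2 x² + x − 9.02 = 0, giving x = 0.327 V (positive root), so V_GS = 1.71 V.
I_D = (V_DD − V_GS)/R = (10.4 − 1.71) / 23.4 = 0.371 mA.

I_D = 0.371 mA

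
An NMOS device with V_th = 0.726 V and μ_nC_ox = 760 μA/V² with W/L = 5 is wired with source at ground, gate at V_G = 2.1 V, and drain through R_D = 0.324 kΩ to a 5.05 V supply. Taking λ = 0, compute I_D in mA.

V_GS = V_G = 2.1 V, so V_ov = 2.1 − 0.726 = 1.37 V.
k_n = μ_nC_ox · (W/L) = 3.8 mA/V².
Assume saturation: I_D = ½ k_n V_ov² = 0.5 × 3.8 × 1.37² = 3.59 mA, giving V_DS = V_DD − I_D R_D = 5.05 − 3.59 × 0.324 = 3.89 V.
V_DS = 3.89 V ≥ V_ov = 1.37 V, confirming saturation.

I_D = 3.59 mA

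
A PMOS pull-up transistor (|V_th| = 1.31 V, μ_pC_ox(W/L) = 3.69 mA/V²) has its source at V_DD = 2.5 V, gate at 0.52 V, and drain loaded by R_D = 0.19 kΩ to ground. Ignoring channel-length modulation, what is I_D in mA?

V_SG = V_DD − V_G = 2.5 − 0.52 = 1.98 V, so V_ov = 1.98 − 1.31 = 0.67 V.
Assume saturation: I_D = ½ k_p V_ov² = 0.5 × 3.69 × 0.67² = 0.828 mA, giving V_SD = V_DD − I_D R_D = 2.5 − 0.828 × 0.19 = 2.34 V.
V_SD = 2.34 V ≥ V_ov = 0.67 V, confirming saturation.

I_D = 0.828 mA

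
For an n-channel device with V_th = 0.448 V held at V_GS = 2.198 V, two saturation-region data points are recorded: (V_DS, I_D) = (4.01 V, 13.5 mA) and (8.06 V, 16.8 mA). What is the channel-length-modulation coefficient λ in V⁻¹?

With V_GS fixed, I_D ∝ (1 + λ V_DS) in saturation, so I_D2/I_D1 = (1 + λ V_DS2)/(1 + λ V_DS1).
16.8/13.5 = 1.244 = (1 + 8.06 λ)/(1 + 4.01 λ).
Solving: λ (I_D1 V_DS2 − I_D2 V_DS1) = I_D2 − I_D1, so λ = (16.8 − 13.5) / (13.5 × 8.06 − 16.8 × 4.01) = 3.3 / 41.4 = 0.0796 V⁻¹.

λ = 0.0796 V⁻¹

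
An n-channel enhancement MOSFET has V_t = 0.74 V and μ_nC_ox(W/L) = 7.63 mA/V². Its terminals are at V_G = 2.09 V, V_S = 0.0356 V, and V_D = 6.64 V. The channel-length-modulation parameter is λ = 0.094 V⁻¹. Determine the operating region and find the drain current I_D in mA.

Saturation; I_D = 10.7 mA

V_GS = V_G − V_S = 2.09 − 0.0356 = 2.05 V; V_DS = V_D − V_S = 6.64 − 0.0356 = 6.6 V.
V_ov = V_GS − V_t = 2.05 − 0.74 = 1.31 V.
Since V_DS = 6.6 V ≥ V_ov = 1.31 V, the device is in saturation.
I_D = ½ k_n V_ov² (1 + λ V_DS) = 0.5 × 7.63 × 1.31² × (1 + 0.094 × 6.6) = 10.7 mA.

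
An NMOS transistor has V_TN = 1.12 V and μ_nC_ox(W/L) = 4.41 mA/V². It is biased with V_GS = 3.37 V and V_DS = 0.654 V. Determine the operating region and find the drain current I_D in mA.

Triode; I_D = 5.55 mA

V_ov = V_GS − V_TN = 3.37 − 1.12 = 2.25 V.
Since V_DS = 0.654 V < V_ov = 2.25 V, the device is in the triode region.
I_D = k_n [V_ov · V_DS − ½ V_DS²] = 4.41 × [2.25 × 0.654 − 0.5 × 0.654²] = 5.55 mA.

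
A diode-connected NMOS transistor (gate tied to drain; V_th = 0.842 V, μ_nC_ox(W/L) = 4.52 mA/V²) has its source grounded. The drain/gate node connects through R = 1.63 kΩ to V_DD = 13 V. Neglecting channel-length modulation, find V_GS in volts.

With gate tied to drain, V_GS = V_DS ≥ V_GS − V_th, so the device is in saturation.
KCL at the drain: ½ k_n (V_GS − V_th)² = (V_DD − V_GS)/R.
Let x = V_GS − 0.842. Then 3.68 x² + x − 12.16 = 0, giving x = 1.69 V (positive root), so V_GS = 2.53 V.
I_D = (V_DD − V_GS)/R = (13 − 2.53) / 1.63 = 6.42 mA.

V_GS = 2.53 V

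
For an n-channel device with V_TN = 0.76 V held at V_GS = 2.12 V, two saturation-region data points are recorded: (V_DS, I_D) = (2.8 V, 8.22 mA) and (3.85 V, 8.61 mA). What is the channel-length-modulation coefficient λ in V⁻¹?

λ = 0.0517 V⁻¹

With V_GS fixed, I_D ∝ (1 + λ V_DS) in saturation, so I_D2/I_D1 = (1 + λ V_DS2)/(1 + λ V_DS1).
8.61/8.22 = 1.047 = (1 + 3.85 λ)/(1 + 2.8 λ).
Solving: λ (I_D1 V_DS2 − I_D2 V_DS1) = I_D2 − I_D1, so λ = (8.61 − 8.22) / (8.22 × 3.85 − 8.61 × 2.8) = 0.39 / 7.54 = 0.0517 V⁻¹.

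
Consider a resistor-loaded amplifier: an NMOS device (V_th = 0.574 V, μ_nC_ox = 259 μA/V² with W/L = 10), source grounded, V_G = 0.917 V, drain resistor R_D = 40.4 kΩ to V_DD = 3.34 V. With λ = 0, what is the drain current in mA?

I_D = 0.0800 mA

V_GS = V_G = 0.917 V, so V_ov = 0.917 − 0.574 = 0.343 V.
k_n = μ_nC_ox · (W/L) = 2.59 mA/V².
Assume saturation: I_D = ½ k_n V_ov² = 0.5 × 2.59 × 0.343² = 0.152 mA, giving V_DS = V_DD − I_D R_D = 3.34 − 0.152 × 40.4 = -2.82 V.
But -2.82 V < V_ov = 0.343 V, so the device is actually in triode.
In triode I_D = k_n[V_ov V_DS − ½ V_DS²] and I_D = (V_DD − V_DS)/R_D. Equating: 52.3 V_DS² − 36.89 V_DS + 3.34 = 0, giving V_DS = 0.107 V (the root below V_ov).
I_D = (3.34 − 0.107) / 40.4 = 0.08 mA.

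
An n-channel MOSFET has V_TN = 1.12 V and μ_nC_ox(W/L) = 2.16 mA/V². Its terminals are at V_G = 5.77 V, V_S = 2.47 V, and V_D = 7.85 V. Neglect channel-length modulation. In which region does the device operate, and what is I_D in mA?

Saturation; I_D = 5.13 mA

V_GS = V_G − V_S = 5.77 − 2.47 = 3.3 V; V_DS = V_D − V_S = 7.85 − 2.47 = 5.38 V.
V_ov = V_GS − V_TN = 3.3 − 1.12 = 2.18 V.
Since V_DS = 5.38 V ≥ V_ov = 2.18 V, the device is in saturation.
I_D = ½ k_n V_ov² = 0.5 × 2.16 × 2.18² = 5.13 mA.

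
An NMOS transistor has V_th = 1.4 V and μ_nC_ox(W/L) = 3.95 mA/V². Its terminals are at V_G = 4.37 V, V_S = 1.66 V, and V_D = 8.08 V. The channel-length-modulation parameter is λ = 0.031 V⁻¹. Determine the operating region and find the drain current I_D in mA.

V_GS = V_G − V_S = 4.37 − 1.66 = 2.71 V; V_DS = V_D − V_S = 8.08 − 1.66 = 6.42 V.
V_ov = V_GS − V_th = 2.71 − 1.4 = 1.31 V.
Since V_DS = 6.42 V ≥ V_ov = 1.31 V, the device is in saturation.
I_D = ½ k_n V_ov² (1 + λ V_DS) = 0.5 × 3.95 × 1.31² × (1 + 0.031 × 6.42) = 4.06 mA.

Saturation; I_D = 4.06 mA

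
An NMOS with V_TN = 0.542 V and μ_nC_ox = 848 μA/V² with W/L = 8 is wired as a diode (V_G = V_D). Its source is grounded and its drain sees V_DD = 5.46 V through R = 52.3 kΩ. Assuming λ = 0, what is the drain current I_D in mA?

With gate tied to drain, V_GS = V_DS ≥ V_GS − V_TN, so the device is in saturation.
k_n = μ_nC_ox · (W/L) = 6.784 mA/V².
KCL at the drain: ½ k_n (V_GS − V_TN)² = (V_DD − V_GS)/R.
Let x = V_GS − 0.542. Then 177 x² + x − 4.918 = 0, giving x = 0.164 V (positive root), so V_GS = 0.706 V.
I_D = (V_DD − V_GS)/R = (5.46 − 0.706) / 52.3 = 0.0909 mA.

I_D = 0.0909 mA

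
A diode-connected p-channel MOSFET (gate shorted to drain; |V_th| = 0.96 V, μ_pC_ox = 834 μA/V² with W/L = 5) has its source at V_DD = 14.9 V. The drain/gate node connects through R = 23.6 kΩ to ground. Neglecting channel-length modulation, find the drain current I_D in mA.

With gate tied to drain, V_SG = V_SD ≥ V_SG − |V_th|, so the device is in saturation.
k_p = μ_pC_ox · (W/L) = 4.17 mA/V².
KCL at the drain: ½ k_p (V_SG − |V_th|)² = (V_DD − V_SG)/R.
Let x = V_SG − 0.96. Then 49.2 x² + x − 13.94 = 0, giving x = 0.522 V (positive root), so V_SG = 1.48 V.
I_D = (V_DD − V_SG)/R = (14.9 − 1.48) / 23.6 = 0.569 mA.

I_D = 0.569 mA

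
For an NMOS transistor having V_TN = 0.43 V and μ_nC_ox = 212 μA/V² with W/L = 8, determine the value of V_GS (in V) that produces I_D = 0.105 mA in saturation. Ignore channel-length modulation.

k_n = μ_nC_ox · (W/L) = 1.696 mA/V².
In saturation I_D = ½ k_n (V_GS − V_TN)², so V_GS − V_TN = √(2 I_D / k_n) = √(2 × 0.105 / 1.696) = 0.352 V.
V_GS = 0.43 + 0.352 = 0.782 V.

V_GS = 0.782 V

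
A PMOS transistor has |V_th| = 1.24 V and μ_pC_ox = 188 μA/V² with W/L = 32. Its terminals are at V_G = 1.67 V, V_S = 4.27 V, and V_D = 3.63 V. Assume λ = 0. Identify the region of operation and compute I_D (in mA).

V_SG = V_S − V_G = 4.27 − 1.67 = 2.6 V; V_SD = V_S − V_D = 4.27 − 3.63 = 0.64 V.
k_p = μ_pC_ox · (W/L) = 6.016 mA/V².
V_ov = V_SG − |V_th| = 2.6 − 1.24 = 1.36 V.
Since V_SD = 0.64 V < V_ov = 1.36 V, the device is in the triode region.
I_D = k_p [V_ov · V_SD − ½ V_SD²] = 6.016 × [1.36 × 0.64 − 0.5 × 0.64²] = 4 mA.

Triode; I_D = 4.00 mA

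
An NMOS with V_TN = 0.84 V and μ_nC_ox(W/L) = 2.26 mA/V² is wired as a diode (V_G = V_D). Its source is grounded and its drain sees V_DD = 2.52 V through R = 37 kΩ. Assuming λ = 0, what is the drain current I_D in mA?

I_D = 0.0403 mA

With gate tied to drain, V_GS = V_DS ≥ V_GS − V_TN, so the device is in saturation.
KCL at the drain: ½ k_n (V_GS − V_TN)² = (V_DD − V_GS)/R.
Let x = V_GS − 0.84. Then 41.8 x² + x − 1.68 = 0, giving x = 0.189 V (positive root), so V_GS = 1.03 V.
I_D = (V_DD − V_GS)/R = (2.52 − 1.03) / 37 = 0.0403 mA.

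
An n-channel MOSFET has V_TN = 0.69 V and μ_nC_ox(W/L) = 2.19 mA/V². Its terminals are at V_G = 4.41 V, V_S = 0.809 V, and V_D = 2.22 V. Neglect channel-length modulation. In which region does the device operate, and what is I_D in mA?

Triode; I_D = 6.82 mA

V_GS = V_G − V_S = 4.41 − 0.809 = 3.6 V; V_DS = V_D − V_S = 2.22 − 0.809 = 1.41 V.
V_ov = V_GS − V_TN = 3.6 − 0.69 = 2.91 V.
Since V_DS = 1.41 V < V_ov = 2.91 V, the device is in the triode region.
I_D = k_n [V_ov · V_DS − ½ V_DS²] = 2.19 × [2.91 × 1.41 − 0.5 × 1.41²] = 6.82 mA.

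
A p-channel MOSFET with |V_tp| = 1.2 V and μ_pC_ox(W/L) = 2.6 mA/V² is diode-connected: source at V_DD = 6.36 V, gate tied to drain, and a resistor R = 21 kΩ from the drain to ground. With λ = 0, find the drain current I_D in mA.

I_D = 0.226 mA

With gate tied to drain, V_SG = V_SD ≥ V_SG − |V_tp|, so the device is in saturation.
KCL at the drain: ½ k_p (V_SG − |V_tp|)² = (V_DD − V_SG)/R.
Let x = V_SG − 1.2. Then 27.3 x² + x − 5.16 = 0, giving x = 0.417 V (positive root), so V_SG = 1.62 V.
I_D = (V_DD − V_SG)/R = (6.36 − 1.62) / 21 = 0.226 mA.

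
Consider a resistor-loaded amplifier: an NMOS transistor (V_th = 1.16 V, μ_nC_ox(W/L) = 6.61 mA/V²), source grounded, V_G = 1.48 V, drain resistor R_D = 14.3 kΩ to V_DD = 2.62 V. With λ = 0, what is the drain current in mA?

V_GS = V_G = 1.48 V, so V_ov = 1.48 − 1.16 = 0.32 V.
Assume saturation: I_D = ½ k_n V_ov² = 0.5 × 6.61 × 0.32² = 0.338 mA, giving V_DS = V_DD − I_D R_D = 2.62 − 0.338 × 14.3 = -2.22 V.
But -2.22 V < V_ov = 0.32 V, so the device is actually in triode.
In triode I_D = k_n[V_ov V_DS − ½ V_DS²] and I_D = (V_DD − V_DS)/R_D. Equating: 47.3 V_DS² − 31.25 V_DS + 2.62 = 0, giving V_DS = 0.0985 V (the root below V_ov).
I_D = (2.62 − 0.0985) / 14.3 = 0.176 mA.

I_D = 0.176 mA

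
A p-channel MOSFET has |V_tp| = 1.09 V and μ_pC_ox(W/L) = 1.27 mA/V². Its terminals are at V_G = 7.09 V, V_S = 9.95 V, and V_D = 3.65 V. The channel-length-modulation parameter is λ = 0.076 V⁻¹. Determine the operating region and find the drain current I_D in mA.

Saturation; I_D = 2.94 mA

V_SG = V_S − V_G = 9.95 − 7.09 = 2.86 V; V_SD = V_S − V_D = 9.95 − 3.65 = 6.3 V.
V_ov = V_SG − |V_tp| = 2.86 − 1.09 = 1.77 V.
Since V_SD = 6.3 V ≥ V_ov = 1.77 V, the device is in saturation.
I_D = ½ k_p V_ov² (1 + λ V_SD) = 0.5 × 1.27 × 1.77² × (1 + 0.076 × 6.3) = 2.94 mA.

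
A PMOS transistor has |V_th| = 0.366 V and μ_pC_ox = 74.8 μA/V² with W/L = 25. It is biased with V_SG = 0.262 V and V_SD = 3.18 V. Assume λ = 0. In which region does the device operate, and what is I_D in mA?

V_SG = 0.262 V < |V_th| = 0.366 V, so the transistor is in cutoff.

Cutoff; I_D = 0 mA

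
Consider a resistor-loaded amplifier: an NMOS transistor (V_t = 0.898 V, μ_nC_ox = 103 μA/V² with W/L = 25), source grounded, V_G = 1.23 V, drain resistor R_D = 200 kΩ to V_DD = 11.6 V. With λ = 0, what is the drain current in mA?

I_D = 0.0576 mA

V_GS = V_G = 1.23 V, so V_ov = 1.23 − 0.898 = 0.332 V.
k_n = μ_nC_ox · (W/L) = 2.575 mA/V².
Assume saturation: I_D = ½ k_n V_ov² = 0.5 × 2.575 × 0.332² = 0.142 mA, giving V_DS = V_DD − I_D R_D = 11.6 − 0.142 × 200 = -16.8 V.
But -16.8 V < V_ov = 0.332 V, so the device is actually in triode.
In triode I_D = k_n[V_ov V_DS − ½ V_DS²] and I_D = (V_DD − V_DS)/R_D. Equating: 258 V_DS² − 172 V_DS + 11.6 = 0, giving V_DS = 0.0761 V (the root below V_ov).
I_D = (11.6 − 0.0761) / 200 = 0.0576 mA.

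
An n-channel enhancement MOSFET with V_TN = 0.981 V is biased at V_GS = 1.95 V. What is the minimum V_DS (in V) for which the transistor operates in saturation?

The boundary between triode and saturation is V_DS = V_GS − V_TN = V_ov.
V_ov = 1.95 − 0.981 = 0.969 V.

V_DS,sat = 0.969 V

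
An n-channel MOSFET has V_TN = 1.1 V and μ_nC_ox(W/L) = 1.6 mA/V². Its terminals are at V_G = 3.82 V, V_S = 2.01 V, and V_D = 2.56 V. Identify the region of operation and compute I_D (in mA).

V_GS = V_G − V_S = 3.82 − 2.01 = 1.81 V; V_DS = V_D − V_S = 2.56 − 2.01 = 0.55 V.
V_ov = V_GS − V_TN = 1.81 − 1.1 = 0.71 V.
Since V_DS = 0.55 V < V_ov = 0.71 V, the device is in the triode region.
I_D = k_n [V_ov · V_DS − ½ V_DS²] = 1.6 × [0.71 × 0.55 − 0.5 × 0.55²] = 0.383 mA.

Triode; I_D = 0.383 mA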